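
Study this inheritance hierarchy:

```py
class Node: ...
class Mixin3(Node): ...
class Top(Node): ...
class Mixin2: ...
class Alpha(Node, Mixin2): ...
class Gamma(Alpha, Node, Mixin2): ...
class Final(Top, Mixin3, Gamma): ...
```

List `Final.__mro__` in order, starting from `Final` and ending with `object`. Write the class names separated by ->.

Final -> Top -> Mixin3 -> Gamma -> Alpha -> Node -> Mixin2 -> object

L[Final] = Final + merge(L[Top], L[Mixin3], L[Gamma], [Top Mixin3 Gamma])
  take Top:  [Top Node object] + [Mixin3 Node object] + [Gamma Alpha Node Mixin2 object] + [Top Mixin3 Gamma]
  take Mixin3:  [Node object] + [Mixin3 Node object] + [Gamma Alpha Node Mixin2 object] + [Mixin3 Gamma]
  take Gamma:  [Node object] + [Node object] + [Gamma Alpha Node Mixin2 object] + [Gamma]
  take Alpha:  [Node object] + [Node object] + [Alpha Node Mixin2 object]
  take Node:  [Node object] + [Node object] + [Node Mixin2 object]
  take Mixin2:  [object] + [object] + [Mixin2 object]
  take object:  [object] + [object] + [object]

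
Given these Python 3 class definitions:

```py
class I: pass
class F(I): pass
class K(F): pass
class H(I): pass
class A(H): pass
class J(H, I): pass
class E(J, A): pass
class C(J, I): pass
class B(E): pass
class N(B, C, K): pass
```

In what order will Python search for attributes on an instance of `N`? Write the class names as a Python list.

L[N] = N + merge(L[B], L[C], L[K], [B C K])
  take B:  [B E J A H I object] + [C J H I object] + [K F I object] + [B C K]
  take E:  [E J A H I object] + [C J H I object] + [K F I object] + [C K]
  take C:  [J A H I object] + [C J H I object] + [K F I object] + [C K]
  take J:  [J A H I object] + [J H I object] + [K F I object] + [K]
  take A:  [A H I object] + [H I object] + [K F I object] + [K]
  take H:  [H I object] + [H I object] + [K F I object] + [K]
  take K:  [I object] + [I object] + [K F I object] + [K]
  take F:  [I object] + [I object] + [F I object]
  take I:  [I object] + [I object] + [I object]
  take object:  [object] + [object] + [object]

[N, B, E, C, J, A, H, K, F, I, object]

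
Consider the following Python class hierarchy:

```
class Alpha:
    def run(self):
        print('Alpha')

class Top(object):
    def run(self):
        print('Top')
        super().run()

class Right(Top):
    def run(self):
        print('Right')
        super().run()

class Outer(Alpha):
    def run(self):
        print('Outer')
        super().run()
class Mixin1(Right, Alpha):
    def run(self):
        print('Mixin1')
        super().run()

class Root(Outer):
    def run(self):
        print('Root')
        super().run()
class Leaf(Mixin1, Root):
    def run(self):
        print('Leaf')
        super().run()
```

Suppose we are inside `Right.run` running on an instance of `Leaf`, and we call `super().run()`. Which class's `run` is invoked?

Top

L[Leaf] = Leaf + merge(L[Mixin1], L[Root], [Mixin1 Root])
  take Mixin1:  [Mixin1 Right Top Alpha object] + [Root Outer Alpha object] + [Mixin1 Root]
  take Right:  [Right Top Alpha object] + [Root Outer Alpha object] + [Root]
  take Top:  [Top Alpha object] + [Root Outer Alpha object] + [Root]
  take Root:  [Alpha object] + [Root Outer Alpha object] + [Root]
  take Outer:  [Alpha object] + [Outer Alpha object]
  take Alpha:  [Alpha object] + [Alpha object]
  take object:  [object] + [object]
MRO: Leaf Mixin1 Right Top Root Outer Alpha object
super() in Right.run on a Leaf instance goes to the class after Right in Leaf's MRO: Top.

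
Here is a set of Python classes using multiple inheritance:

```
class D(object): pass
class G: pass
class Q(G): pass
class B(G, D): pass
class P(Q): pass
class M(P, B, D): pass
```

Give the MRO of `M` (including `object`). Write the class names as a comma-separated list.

M, P, Q, B, G, D, object

L[M] = M + merge(L[P], L[B], L[D], [P B D])
  take P:  [P Q G object] + [B G D object] + [D object] + [P B D]
  take Q:  [Q G object] + [B G D object] + [D object] + [B D]
  take B:  [G object] + [B G D object] + [D object] + [B D]
  take G:  [G object] + [G D object] + [D object] + [D]
  take D:  [object] + [D object] + [D object] + [D]
  take object:  [object] + [object] + [object]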